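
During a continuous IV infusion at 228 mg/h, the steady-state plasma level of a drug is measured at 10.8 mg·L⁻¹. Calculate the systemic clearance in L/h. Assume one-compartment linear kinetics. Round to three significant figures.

At steady state, infusion rate = CL × Css, so CL = rate / Css.
CL = 228 / 10.8 = 21.11 L/h

21.1 L/h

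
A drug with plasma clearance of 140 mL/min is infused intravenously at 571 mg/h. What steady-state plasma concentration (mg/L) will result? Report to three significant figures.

CL = 140 mL/min × 60/1000 = 8.400 L/h
Css = rate / CL = 571 / 8.400 = 67.98 mg/L

68.0 mg/L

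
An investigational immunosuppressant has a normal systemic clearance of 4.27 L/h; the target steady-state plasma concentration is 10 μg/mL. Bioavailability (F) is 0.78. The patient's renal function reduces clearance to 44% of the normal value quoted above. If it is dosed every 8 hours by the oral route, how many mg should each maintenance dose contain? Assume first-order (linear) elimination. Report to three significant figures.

Patient clearance = 0.44 × 4.270 = 1.879 L/h
D = CL × Css × τ / F = 1.879 × 10 × 8 / 0.78 = 192.7 mg

193 mg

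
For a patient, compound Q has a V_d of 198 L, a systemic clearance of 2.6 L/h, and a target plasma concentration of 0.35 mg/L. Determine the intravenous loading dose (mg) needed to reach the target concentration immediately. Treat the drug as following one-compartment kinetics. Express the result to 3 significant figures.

69.3 mg

LD = Vd × C = 198.0 × 0.3500 = 69.30 mg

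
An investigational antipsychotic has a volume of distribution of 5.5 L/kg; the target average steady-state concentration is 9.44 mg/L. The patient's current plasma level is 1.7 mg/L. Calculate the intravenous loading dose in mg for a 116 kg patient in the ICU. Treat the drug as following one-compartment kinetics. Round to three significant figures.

Vd = 5.5 L/kg × 116 kg = 638.0 L
The loading dose fills Vd to the target concentration.
Concentration deficit ΔC = 9.44 − 1.7 = 7.740 mg/L
LD = Vd × ΔC = 638.0 × 7.740 = 4938 mg

4940 mg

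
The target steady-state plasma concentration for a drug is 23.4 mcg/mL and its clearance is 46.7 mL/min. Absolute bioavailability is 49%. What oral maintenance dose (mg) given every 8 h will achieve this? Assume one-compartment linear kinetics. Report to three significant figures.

1070 mg

CL = 46.7 mL/min = 46.7 × 0.06 = 2.802 L/h
At steady state, dose per interval replaces the amount cleared in that interval: F·D/τ = CL·Css.
D = CL × Css × τ / F = 2.802 × 23.4 × 8 / 0.49 = 1070 mg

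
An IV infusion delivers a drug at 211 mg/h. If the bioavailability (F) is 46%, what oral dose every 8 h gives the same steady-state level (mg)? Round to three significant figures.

3670 mg

To maintain the same Css, the systemic dosing rate must be unchanged: F·D/τ = infusion rate.
D = rate × τ / F = 211 × 8 / 0.46 = 3670 mg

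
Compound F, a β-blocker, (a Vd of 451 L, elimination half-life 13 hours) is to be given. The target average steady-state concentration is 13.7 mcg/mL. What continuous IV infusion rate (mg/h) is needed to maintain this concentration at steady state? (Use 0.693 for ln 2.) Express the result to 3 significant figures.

CL = 0.693 × Vd / t½ = 0.693 × 451.0 / 13 = 24.04 L/h
Infusion rate = CL × Css = 24.04 × 13.7 = 329.3 mg/h

329 mg/h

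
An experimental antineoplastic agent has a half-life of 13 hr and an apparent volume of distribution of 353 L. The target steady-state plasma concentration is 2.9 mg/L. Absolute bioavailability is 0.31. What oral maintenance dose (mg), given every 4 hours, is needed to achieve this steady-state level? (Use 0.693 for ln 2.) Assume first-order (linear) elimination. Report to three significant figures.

k = 0.693/13 = 0.05331 h⁻¹, so CL = k·Vd = 0.05331 × 353.0 = 18.82 L/h
D = CL × Css × τ / F = 18.82 × 2.9 × 4 / 0.31 = 704.2 mg

704 mg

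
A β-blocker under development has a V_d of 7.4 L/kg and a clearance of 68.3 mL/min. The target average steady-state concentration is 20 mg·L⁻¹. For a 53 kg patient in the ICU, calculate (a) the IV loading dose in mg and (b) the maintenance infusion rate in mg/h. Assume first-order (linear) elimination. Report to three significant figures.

Vd(total) = 53 kg × 7.4 L/kg = 392.2 L
Loading dose = Vd × C = 392.2 × 20 = 7844 mg
CL = 68.3 mL/min = 68.3 × 0.06 = 4.098 L/h
Maintenance: replace elimination → rate = CL × Css = 4.098 × 20 = 81.96 mg/h

(a) 7840 mg; (b) 82.0 mg/h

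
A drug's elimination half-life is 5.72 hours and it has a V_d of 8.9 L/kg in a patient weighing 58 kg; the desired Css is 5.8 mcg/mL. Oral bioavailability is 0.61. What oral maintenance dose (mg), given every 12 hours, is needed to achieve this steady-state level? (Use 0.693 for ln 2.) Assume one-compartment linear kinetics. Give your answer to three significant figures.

Vd(total) = 58 kg × 8.9 L/kg = 516.2 L
CL = 0.693 × Vd / t½ = 0.693 × 516.2 / 5.72 = 62.54 L/h
D = CL × Css × τ / F = 62.54 × 5.8 × 12 / 0.61 = 7136 mg

7140 mg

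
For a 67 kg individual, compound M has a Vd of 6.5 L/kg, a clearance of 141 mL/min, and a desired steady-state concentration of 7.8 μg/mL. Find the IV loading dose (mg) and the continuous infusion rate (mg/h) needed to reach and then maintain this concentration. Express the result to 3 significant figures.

(a) 3400 mg; (b) 66.0 mg/h

Total Vd = 6.5 × 67 = 435.5 L
Loading: fill Vd to C_target → 435.5 L × 7.8 mg/L = 3397 mg
CL = 141 mL/min = 141 × 0.06 = 8.460 L/h
Maintenance infusion rate = CL × Css = 8.460 × 7.8 = 65.99 mg/h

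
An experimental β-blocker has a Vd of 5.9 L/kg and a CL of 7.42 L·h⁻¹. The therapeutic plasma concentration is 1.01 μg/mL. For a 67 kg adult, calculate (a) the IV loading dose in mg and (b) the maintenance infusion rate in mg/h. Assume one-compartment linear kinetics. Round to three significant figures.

Vd = 5.9 L/kg × 67 kg = 395.3 L
Loading dose = Vd × C = 395.3 × 1.01 = 399.3 mg
Infusion rate = 7.420 L/h × 1.01 mg/L = 7.494 mg/h

(a) 399 mg; (b) 7.49 mg/h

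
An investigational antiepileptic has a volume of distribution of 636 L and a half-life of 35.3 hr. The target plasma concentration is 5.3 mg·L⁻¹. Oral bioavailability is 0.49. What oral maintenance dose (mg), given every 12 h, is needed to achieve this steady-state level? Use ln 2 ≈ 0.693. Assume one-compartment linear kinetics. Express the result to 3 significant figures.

k = 0.693/35.3 = 0.01963 h⁻¹, so CL = k·Vd = 0.01963 × 636.0 = 12.48 L/h
D = CL × Css × τ / F = 12.48 × 5.3 × 12 / 0.49 = 1620 mg

1620 mg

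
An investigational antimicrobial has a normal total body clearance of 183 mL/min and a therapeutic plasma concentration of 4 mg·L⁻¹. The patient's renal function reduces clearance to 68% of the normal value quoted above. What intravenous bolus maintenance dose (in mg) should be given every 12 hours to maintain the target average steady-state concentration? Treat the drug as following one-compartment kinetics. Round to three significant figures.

Convert clearance: 183 mL/min × 60 min/h ÷ 1000 mL/L = 10.98 L/h
Patient clearance = 0.68 × 10.98 = 7.466 L/h
At steady state, dose per interval replaces the amount cleared in that interval: D/τ = CL·Css.
D = CL × Css × τ = 7.466 × 4 × 12 = 358.4 mg

358 mg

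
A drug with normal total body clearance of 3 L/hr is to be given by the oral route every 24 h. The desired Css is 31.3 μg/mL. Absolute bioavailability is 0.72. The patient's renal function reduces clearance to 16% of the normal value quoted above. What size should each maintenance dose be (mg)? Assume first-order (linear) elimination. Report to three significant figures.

501 mg

Patient clearance = 0.16 × 3.000 = 0.4800 L/h
At steady state, dose per interval replaces the amount cleared in that interval: F·D/τ = CL·Css.
D = CL × Css × τ / F = 0.4800 × 31.3 × 24 / 0.72 = 500.8 mg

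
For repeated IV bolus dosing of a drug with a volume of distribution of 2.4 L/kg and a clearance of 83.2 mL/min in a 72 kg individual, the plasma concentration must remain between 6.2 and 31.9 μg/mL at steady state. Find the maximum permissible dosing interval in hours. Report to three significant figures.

Total Vd = 2.4 × 72 = 172.8 L
CL = 83.2 mL/min = 83.2 × 0.06 = 4.992 L/h
k = CL / Vd = 4.992 / 172.8 = 0.02889 h⁻¹
Between IV bolus doses, concentration decays as C = C₀·e^(−kτ), so C_peak/C_trough = e^(kτ).
τ_max = ln(C_peak/C_trough) / k = ln(31.9/6.2) / 0.02889 = 1.638 / 0.02889 = 56.70 h

56.7 h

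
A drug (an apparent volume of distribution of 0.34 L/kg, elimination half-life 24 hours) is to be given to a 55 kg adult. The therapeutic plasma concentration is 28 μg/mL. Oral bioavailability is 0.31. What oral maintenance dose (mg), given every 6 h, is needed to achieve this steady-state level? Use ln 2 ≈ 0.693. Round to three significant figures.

293 mg

Vd(total) = 55 kg × 0.34 L/kg = 18.70 L
CL = 0.693 × Vd / t½ = 0.693 × 18.70 / 24 = 0.5400 L/h
D = CL × Css × τ / F = 0.5400 × 28 × 6 / 0.31 = 292.6 mg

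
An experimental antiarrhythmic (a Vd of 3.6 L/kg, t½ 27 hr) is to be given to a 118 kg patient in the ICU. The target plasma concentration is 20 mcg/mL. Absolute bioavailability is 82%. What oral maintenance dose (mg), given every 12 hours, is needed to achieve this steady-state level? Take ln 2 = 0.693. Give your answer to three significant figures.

3190 mg

Vd(total) = 118 kg × 3.6 L/kg = 424.8 L
CL = 0.693 × Vd / t½ = 0.693 × 424.8 / 27 = 10.90 L/h
D = CL × Css × τ / F = 10.90 × 20 × 12 / 0.82 = 3190 mg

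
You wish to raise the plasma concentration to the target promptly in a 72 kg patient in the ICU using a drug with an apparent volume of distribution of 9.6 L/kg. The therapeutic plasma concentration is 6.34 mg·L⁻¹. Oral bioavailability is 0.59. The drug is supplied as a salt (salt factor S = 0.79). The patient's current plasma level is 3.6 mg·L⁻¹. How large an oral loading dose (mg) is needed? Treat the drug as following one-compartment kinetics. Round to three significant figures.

4060 mg

Vd = 9.6 L/kg × 72 kg = 691.2 L
Concentration deficit ΔC = 6.34 − 3.6 = 2.740 mg/L
LD = Vd × ΔC / F / S = 691.2 × 2.740 / 0.59 / 0.79 = 4063 mg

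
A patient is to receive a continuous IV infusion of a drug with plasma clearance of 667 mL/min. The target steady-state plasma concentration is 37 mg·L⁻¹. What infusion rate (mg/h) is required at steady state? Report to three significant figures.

Convert clearance: 667 mL/min × 60 min/h ÷ 1000 mL/L = 40.02 L/h
R₀ = 40.02 × 37 = 1481 mg/h

1480 mg/h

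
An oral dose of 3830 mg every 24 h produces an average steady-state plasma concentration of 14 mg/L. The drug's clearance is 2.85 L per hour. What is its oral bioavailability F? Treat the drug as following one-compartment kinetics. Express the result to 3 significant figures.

0.250

F·D/τ = CL·Css at steady state → F = CL·Css·τ / D.
F = 2.85 × 14 × 24 / 3830 = 0.250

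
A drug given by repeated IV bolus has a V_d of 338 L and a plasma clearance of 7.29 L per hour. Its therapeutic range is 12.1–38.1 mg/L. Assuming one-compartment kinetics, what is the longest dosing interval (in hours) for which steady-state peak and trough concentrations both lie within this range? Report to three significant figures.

53.2 h

k = CL / Vd = 7.290 / 338.0 = 0.02157 h⁻¹
Between IV bolus doses, concentration decays as C = C₀·e^(−kτ), so C_peak/C_trough = e^(kτ).
τ_max = ln(C_peak/C_trough) / k = ln(38.1/12.1) / 0.02157 = 1.147 / 0.02157 = 53.18 h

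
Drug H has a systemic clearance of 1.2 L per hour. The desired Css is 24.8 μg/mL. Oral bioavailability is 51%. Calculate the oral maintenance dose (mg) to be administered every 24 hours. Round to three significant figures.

1400 mg

D = CL × Css × τ / F = 1.200 × 24.8 × 24 / 0.51 = 1400 mg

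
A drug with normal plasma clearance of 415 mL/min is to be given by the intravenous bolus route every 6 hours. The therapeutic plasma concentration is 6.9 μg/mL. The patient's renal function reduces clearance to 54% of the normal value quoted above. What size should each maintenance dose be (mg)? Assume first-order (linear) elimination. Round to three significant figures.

Convert clearance: 415 mL/min × 60 min/h ÷ 1000 mL/L = 24.90 L/h
Patient clearance = 0.54 × 24.90 = 13.45 L/h
D = CL × Css × τ = 13.45 × 6.9 × 6 = 556.8 mg

557 mg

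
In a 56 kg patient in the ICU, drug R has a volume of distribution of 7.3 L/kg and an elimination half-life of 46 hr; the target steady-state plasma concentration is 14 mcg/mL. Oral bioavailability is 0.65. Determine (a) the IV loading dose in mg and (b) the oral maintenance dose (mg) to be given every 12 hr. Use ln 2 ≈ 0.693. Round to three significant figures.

Total Vd = 7.3 × 56 = 408.8 L
LD = Vd × C = 408.8 × 14 = 5723 mg
CL = 0.693 × Vd / t½ = 0.693 × 408.8 / 46 = 6.159 L/h
D = CL × Css × τ / F = 6.159 × 14 × 12 / 0.65 = 1592 mg

(a) 5720 mg; (b) 1590 mg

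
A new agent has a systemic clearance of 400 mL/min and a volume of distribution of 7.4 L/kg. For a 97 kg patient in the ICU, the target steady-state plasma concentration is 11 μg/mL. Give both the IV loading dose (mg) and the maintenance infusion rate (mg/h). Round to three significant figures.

Vd(total) = 97 kg × 7.4 L/kg = 717.8 L
Loading dose = Vd × C = 717.8 × 11 = 7896 mg
CL = 400 mL/min = 400 × 0.06 = 24.00 L/h
Maintenance: replace elimination → rate = CL × Css = 24.00 × 11 = 264.0 mg/h

(a) 7900 mg; (b) 264 mg/h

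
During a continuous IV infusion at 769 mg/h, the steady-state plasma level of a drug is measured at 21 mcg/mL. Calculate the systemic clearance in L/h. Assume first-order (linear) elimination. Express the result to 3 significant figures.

36.6 L/h

At steady state, infusion rate = CL × Css, so CL = rate / Css.
CL = 769 / 21 = 36.62 L/h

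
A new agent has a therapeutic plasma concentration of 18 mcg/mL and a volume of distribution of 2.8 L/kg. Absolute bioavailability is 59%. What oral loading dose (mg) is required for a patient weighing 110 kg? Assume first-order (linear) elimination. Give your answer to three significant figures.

9400 mg

Vd(total) = 110 kg × 2.8 L/kg = 308.0 L
The loading dose fills Vd to the target concentration.
LD = Vd × C / F = 308.0 × 18.00 / 0.59 = 9397 mg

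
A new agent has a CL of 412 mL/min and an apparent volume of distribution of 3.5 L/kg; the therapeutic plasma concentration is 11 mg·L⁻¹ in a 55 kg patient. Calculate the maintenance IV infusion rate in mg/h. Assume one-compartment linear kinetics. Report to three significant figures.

272 mg/h

Convert clearance: 412 mL/min × 60 min/h ÷ 1000 mL/L = 24.72 L/h
Maintenance depends on clearance, not Vd — rate in must match rate out.
Infusion rate = CL · Css = 24.72 L/h × 11 mg/L = 271.9 mg/h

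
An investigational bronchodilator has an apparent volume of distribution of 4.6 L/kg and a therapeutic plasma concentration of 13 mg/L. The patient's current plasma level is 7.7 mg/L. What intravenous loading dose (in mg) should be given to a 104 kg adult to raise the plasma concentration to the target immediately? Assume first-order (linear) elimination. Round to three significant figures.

2540 mg

Vd = 4.6 L/kg × 104 kg = 478.4 L
The loading dose fills Vd to the target concentration.
Concentration deficit ΔC = 13 − 7.7 = 5.300 mg/L
LD = Vd × ΔC = 478.4 × 5.300 = 2536 mg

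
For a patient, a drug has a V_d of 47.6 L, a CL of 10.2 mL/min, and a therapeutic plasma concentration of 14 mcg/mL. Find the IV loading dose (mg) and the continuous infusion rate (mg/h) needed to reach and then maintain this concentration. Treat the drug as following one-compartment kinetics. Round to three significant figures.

Loading: fill Vd to C_target → 47.60 L × 14 mg/L = 666.4 mg
Convert clearance: 10.2 mL/min × 60 min/h ÷ 1000 mL/L = 0.6120 L/h
Infusion rate = 0.6120 L/h × 14 mg/L = 8.568 mg/h

(a) 666 mg; (b) 8.57 mg/h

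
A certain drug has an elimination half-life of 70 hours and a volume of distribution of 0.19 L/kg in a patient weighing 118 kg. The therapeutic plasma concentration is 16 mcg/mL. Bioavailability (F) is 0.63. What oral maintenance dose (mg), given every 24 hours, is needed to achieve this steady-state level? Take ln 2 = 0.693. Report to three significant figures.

Vd = 0.19 L/kg × 118 kg = 22.42 L
CL = ln 2 · Vd / t½ = 0.693 × 22.42 / 70 = 0.2220 L/h
D = CL × Css × τ / F = 0.2220 × 16 × 24 / 0.63 = 135.3 mg

135 mg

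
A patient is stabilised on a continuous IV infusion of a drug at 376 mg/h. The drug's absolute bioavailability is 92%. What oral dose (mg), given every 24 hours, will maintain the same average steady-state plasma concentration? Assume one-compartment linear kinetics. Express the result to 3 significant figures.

To maintain the same Css, the systemic dosing rate must be unchanged: F·D/τ = infusion rate.
D = rate × τ / F = 376 × 24 / 0.92 = 9809 mg

9810 mg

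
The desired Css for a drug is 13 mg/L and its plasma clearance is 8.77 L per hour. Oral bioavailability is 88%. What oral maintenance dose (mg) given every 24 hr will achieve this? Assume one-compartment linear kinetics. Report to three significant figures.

D = CL × Css × τ / F = 8.770 × 13 × 24 / 0.88 = 3109 mg

3110 mg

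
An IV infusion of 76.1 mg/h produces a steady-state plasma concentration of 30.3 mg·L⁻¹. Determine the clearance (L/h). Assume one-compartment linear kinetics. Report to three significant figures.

2.51 L/h

At steady state, infusion rate = CL × Css, so CL = rate / Css.
CL = 76.1 / 30.3 = 2.512 L/h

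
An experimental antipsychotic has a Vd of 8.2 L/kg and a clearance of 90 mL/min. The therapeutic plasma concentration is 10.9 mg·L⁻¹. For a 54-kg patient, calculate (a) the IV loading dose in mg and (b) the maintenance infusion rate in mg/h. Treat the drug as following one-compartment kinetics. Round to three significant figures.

Total Vd = 8.2 × 54 = 442.8 L
LD = Vd · C_target = 442.8 × 10.9 = 4827 mg
Convert clearance: 90 mL/min × 60 min/h ÷ 1000 mL/L = 5.400 L/h
Maintenance: replace elimination → rate = CL × Css = 5.400 × 10.9 = 58.86 mg/h

(a) 4830 mg; (b) 58.9 mg/h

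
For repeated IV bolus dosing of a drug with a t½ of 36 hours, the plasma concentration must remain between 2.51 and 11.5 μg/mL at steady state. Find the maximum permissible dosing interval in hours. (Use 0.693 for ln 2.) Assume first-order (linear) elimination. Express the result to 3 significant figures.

k = 0.693 / t½ = 0.693 / 36 = 0.01925 h⁻¹
Between IV bolus doses, concentration decays as C = C₀·e^(−kτ), so C_peak/C_trough = e^(kτ).
τ_max = ln(C_peak/C_trough) / k = ln(11.5/2.51) / 0.01925 = 1.522 / 0.01925 = 79.06 h

79.1 h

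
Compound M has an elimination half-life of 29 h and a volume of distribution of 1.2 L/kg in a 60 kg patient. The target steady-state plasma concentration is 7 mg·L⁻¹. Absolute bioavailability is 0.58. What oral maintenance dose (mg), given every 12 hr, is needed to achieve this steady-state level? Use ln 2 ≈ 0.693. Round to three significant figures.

249 mg

Vd(total) = 60 kg × 1.2 L/kg = 72.00 L
CL = ln 2 · Vd / t½ = 0.693 × 72.00 / 29 = 1.721 L/h
D = CL × Css × τ / F = 1.721 × 7 × 12 / 0.58 = 249.2 mg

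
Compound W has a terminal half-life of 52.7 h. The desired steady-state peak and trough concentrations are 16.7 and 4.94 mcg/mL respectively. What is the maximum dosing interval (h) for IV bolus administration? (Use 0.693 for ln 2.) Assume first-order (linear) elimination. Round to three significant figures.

k = 0.693 / t½ = 0.693 / 52.7 = 0.01315 h⁻¹
Between IV bolus doses, concentration decays as C = C₀·e^(−kτ), so C_peak/C_trough = e^(kτ).
τ_max = ln(C_peak/C_trough) / k = ln(16.7/4.94) / 0.01315 = 1.218 / 0.01315 = 92.62 h

92.6 h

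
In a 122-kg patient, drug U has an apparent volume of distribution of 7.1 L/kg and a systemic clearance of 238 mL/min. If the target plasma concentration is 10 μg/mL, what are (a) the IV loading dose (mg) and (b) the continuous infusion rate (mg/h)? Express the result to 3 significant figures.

(a) 8660 mg; (b) 143 mg/h

Vd = 7.1 L/kg × 122 kg = 866.2 L
LD = Vd · C_target = 866.2 × 10 = 8662 mg
CL = 238 mL/min × 60/1000 = 14.28 L/h
Maintenance infusion rate = CL × Css = 14.28 × 10 = 142.8 mg/h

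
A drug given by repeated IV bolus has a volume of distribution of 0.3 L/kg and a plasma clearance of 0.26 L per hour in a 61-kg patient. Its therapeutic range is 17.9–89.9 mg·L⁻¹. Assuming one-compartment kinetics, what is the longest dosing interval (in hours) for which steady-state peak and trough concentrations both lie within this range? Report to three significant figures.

Vd(total) = 61 kg × 0.3 L/kg = 18.30 L
k = CL / Vd = 0.2600 / 18.30 = 0.01421 h⁻¹
Between IV bolus doses, concentration decays as C = C₀·e^(−kτ), so C_peak/C_trough = e^(kτ).
τ_max = ln(C_peak/C_trough) / k = ln(89.9/17.9) / 0.01421 = 1.614 / 0.01421 = 113.6 h

114 h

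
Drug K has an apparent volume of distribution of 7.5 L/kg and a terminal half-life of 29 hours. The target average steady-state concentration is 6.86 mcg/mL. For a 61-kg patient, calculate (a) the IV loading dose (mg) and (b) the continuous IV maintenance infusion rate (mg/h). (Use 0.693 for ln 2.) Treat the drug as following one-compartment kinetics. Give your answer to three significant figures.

(a) 3140 mg; (b) 75.0 mg/h

Total Vd = 7.5 × 61 = 457.5 L
LD = Vd × C = 457.5 × 6.86 = 3138 mg
CL = 0.693 × Vd / t½ = 0.693 × 457.5 / 29 = 10.93 L/h
Infusion rate = CL × Css = 10.93 × 6.86 = 74.98 mg/h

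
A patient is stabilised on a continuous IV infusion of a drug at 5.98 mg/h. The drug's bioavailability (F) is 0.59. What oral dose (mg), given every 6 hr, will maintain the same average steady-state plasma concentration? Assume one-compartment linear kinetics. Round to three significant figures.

To maintain the same Css, the systemic dosing rate must be unchanged: F·D/τ = infusion rate.
D = rate × τ / F = 5.98 × 6 / 0.59 = 60.81 mg

60.8 mg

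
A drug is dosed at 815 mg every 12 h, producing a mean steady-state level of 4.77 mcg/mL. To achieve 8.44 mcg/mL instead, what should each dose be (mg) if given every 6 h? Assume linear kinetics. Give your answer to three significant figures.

721 mg

With linear kinetics, Css is proportional to dose rate (D/τ) at fixed clearance.
D₂ = D₁ × (Css,target / Css,current) × (τ₂/τ₁) = 815 × (8.44/4.77) × (6/12) = 721.0 mg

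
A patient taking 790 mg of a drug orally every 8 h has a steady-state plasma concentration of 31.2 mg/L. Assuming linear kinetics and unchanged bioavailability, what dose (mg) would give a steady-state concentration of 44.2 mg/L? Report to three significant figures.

1120 mg

For first-order elimination, Css ∝ F·D/(CL·τ); F and CL are unchanged, so Css ∝ D/τ.
D₂ = D₁ × (Css,target / Css,current) = 790 × 44.2/31.2 = 1119 mg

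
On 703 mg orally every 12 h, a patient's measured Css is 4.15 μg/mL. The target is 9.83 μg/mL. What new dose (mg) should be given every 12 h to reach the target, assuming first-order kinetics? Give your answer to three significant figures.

For first-order elimination, Css ∝ F·D/(CL·τ); F and CL are unchanged, so Css ∝ D/τ.
D₂ = D₁ × (Css,target / Css,current) = 703 × 9.83/4.15 = 1665 mg

1670 mg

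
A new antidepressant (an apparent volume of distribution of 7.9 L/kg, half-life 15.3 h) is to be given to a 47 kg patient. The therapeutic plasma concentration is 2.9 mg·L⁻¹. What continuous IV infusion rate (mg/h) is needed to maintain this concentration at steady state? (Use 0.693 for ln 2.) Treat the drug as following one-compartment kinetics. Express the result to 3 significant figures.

Vd = 7.9 L/kg × 47 kg = 371.3 L
CL = ln 2 · Vd / t½ = 0.693 × 371.3 / 15.3 = 16.82 L/h
Infusion rate = CL × Css = 16.82 × 2.9 = 48.78 mg/h

48.8 mg/h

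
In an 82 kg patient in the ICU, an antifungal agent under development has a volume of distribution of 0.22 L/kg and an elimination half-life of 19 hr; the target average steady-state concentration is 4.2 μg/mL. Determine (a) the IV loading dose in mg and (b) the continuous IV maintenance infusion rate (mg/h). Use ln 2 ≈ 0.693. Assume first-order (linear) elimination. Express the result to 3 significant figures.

Total Vd = 0.22 × 82 = 18.04 L
LD = Vd × C = 18.04 × 4.2 = 75.77 mg
CL = 0.693 × Vd / t½ = 0.693 × 18.04 / 19 = 0.6580 L/h
Infusion rate = CL × Css = 0.6580 × 4.2 = 2.764 mg/h

(a) 75.8 mg; (b) 2.76 mg/h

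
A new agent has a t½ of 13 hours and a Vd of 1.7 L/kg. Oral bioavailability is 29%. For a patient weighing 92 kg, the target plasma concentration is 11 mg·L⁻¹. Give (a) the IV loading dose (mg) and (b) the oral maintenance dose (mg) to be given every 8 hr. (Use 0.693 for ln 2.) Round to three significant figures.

Vd = 1.7 L/kg × 92 kg = 156.4 L
LD = Vd × C = 156.4 × 11 = 1720 mg
CL = 0.693 × Vd / t½ = 0.693 × 156.4 / 13 = 8.337 L/h
D = CL × Css × τ / F = 8.337 × 11 × 8 / 0.29 = 2530 mg

(a) 1720 mg; (b) 2530 mg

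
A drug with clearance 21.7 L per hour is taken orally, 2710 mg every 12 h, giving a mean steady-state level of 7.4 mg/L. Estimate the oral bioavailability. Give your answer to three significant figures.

0.711

F·D/τ = CL·Css at steady state → F = CL·Css·τ / D.
F = 21.7 × 7.4 × 12 / 2710 = 0.711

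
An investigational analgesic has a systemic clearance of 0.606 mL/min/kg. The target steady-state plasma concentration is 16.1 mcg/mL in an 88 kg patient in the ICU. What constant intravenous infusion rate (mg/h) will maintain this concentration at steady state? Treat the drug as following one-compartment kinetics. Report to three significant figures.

CL = 0.606 mL/min/kg × 88 kg = 53.33 mL/min = 53.33 × 60/1000 = 3.200 L/h
At steady state, infusion rate equals elimination rate: rate in = CL × Css.
Infusion rate = CL · Css = 3.200 L/h × 16.1 mg/L = 51.52 mg/h

51.5 mg/h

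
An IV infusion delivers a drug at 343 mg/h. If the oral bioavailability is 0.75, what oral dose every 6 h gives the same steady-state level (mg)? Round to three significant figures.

2740 mg

To maintain the same Css, the systemic dosing rate must be unchanged: F·D/τ = infusion rate.
D = rate × τ / F = 343 × 6 / 0.75 = 2744 mg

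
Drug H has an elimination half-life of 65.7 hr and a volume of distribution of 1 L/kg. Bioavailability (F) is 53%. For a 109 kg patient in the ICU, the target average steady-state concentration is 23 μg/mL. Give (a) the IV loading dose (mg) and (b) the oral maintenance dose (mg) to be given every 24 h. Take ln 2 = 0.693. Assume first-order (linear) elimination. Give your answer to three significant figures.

(a) 2510 mg; (b) 1200 mg

Vd(total) = 109 kg × 1 L/kg = 109.0 L
LD = Vd × C = 109.0 × 23 = 2507 mg
CL = 0.693 × Vd / t½ = 0.693 × 109.0 / 65.7 = 1.150 L/h
D = CL × Css × τ / F = 1.150 × 23 × 24 / 0.53 = 1198 mg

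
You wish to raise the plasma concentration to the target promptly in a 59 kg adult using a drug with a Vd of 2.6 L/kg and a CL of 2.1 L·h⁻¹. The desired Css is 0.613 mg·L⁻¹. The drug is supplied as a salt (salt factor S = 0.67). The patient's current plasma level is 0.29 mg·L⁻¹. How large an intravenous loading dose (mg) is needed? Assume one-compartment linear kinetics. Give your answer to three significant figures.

74.0 mg

Total Vd = 2.6 × 59 = 153.4 L
Concentration deficit ΔC = 0.613 − 0.29 = 0.3230 mg/L
LD = Vd × ΔC / S = 153.4 × 0.3230 / 0.67 = 73.95 mg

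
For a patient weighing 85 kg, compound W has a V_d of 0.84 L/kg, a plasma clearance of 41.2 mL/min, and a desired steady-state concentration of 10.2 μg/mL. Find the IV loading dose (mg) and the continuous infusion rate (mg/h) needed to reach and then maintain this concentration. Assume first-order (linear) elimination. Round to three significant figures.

(a) 728 mg; (b) 25.2 mg/h

Total Vd = 0.84 × 85 = 71.40 L
LD = Vd · C_target = 71.40 × 10.2 = 728.3 mg
CL = 41.2 mL/min × 60/1000 = 2.472 L/h
Infusion rate = 2.472 L/h × 10.2 mg/L = 25.21 mg/h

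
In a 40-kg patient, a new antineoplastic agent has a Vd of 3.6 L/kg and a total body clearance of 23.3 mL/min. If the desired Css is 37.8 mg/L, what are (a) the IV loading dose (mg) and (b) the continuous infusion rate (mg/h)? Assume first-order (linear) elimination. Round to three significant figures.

(a) 5440 mg; (b) 52.8 mg/h

Total Vd = 3.6 × 40 = 144.0 L
Loading dose = Vd × C = 144.0 × 37.8 = 5443 mg
CL = 23.3 mL/min = 23.3 × 0.06 = 1.398 L/h
Maintenance: replace elimination → rate = CL × Css = 1.398 × 37.8 = 52.84 mg/h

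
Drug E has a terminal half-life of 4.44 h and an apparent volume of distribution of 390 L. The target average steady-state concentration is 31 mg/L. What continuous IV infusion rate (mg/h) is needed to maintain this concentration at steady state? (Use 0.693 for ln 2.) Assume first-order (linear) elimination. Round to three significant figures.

CL = 0.693 × Vd / t½ = 0.693 × 390.0 / 4.44 = 60.87 L/h
Infusion rate = CL × Css = 60.87 × 31 = 1887 mg/h

1890 mg/h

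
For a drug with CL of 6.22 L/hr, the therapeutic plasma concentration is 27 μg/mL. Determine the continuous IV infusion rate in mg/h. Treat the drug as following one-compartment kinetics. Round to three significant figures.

At steady state, infusion rate equals elimination rate: rate in = CL × Css.
Infusion rate = CL · Css = 6.220 L/h × 27 mg/L = 167.9 mg/h

168 mg/h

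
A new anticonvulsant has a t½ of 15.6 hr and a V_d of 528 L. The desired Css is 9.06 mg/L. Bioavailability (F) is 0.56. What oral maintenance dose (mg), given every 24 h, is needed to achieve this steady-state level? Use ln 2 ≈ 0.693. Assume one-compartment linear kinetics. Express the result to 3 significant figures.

CL = ln 2 · Vd / t½ = 0.693 × 528.0 / 15.6 = 23.46 L/h
D = CL × Css × τ / F = 23.46 × 9.06 × 24 / 0.56 = 9109 mg

9110 mg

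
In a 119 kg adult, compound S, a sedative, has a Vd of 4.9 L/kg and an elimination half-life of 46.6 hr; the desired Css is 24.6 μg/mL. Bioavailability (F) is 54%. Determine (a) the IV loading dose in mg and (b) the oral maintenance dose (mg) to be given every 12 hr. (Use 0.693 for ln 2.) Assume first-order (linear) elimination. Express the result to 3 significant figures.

(a) 14300 mg; (b) 4740 mg

Vd = 4.9 L/kg × 119 kg = 583.1 L
LD = Vd × C = 583.1 × 24.6 = 14340 mg
CL = 0.693 × Vd / t½ = 0.693 × 583.1 / 46.6 = 8.671 L/h
D = CL × Css × τ / F = 8.671 × 24.6 × 12 / 0.54 = 4740 mg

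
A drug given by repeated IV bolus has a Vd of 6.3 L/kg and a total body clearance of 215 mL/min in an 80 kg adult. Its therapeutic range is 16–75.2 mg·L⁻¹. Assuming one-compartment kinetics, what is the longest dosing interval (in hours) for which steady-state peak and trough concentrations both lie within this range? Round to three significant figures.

Total Vd = 6.3 × 80 = 504.0 L
CL = 215 mL/min × 60/1000 = 12.90 L/h
k = CL / Vd = 12.90 / 504.0 = 0.02560 h⁻¹
Between IV bolus doses, concentration decays as C = C₀·e^(−kτ), so C_peak/C_trough = e^(kτ).
τ_max = ln(C_peak/C_trough) / k = ln(75.2/16) / 0.02560 = 1.548 / 0.02560 = 60.47 h

60.5 h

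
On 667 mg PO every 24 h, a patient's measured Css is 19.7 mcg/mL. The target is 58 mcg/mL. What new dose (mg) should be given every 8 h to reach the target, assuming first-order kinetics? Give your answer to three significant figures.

For first-order elimination, Css ∝ F·D/(CL·τ); F and CL are unchanged, so Css ∝ D/τ.
D₂ = D₁ × (Css,target / Css,current) × (τ₂/τ₁) = 667 × (58/19.7) × (8/24) = 654.6 mg

655 mg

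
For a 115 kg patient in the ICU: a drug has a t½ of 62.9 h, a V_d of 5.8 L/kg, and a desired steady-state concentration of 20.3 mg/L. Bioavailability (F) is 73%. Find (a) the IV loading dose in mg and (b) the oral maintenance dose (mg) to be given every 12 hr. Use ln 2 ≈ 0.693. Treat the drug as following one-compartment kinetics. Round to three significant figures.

Vd = 5.8 L/kg × 115 kg = 667.0 L
LD = Vd × C = 667.0 × 20.3 = 13540 mg
CL = 0.693 × Vd / t½ = 0.693 × 667.0 / 62.9 = 7.349 L/h
D = CL × Css × τ / F = 7.349 × 20.3 × 12 / 0.73 = 2452 mg

(a) 13500 mg; (b) 2450 mg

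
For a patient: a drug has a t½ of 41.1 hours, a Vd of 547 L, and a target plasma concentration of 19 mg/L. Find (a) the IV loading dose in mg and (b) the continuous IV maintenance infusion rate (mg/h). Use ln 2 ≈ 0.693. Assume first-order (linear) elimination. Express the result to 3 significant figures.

LD = Vd × C = 547.0 × 19 = 10390 mg
CL = 0.693 × Vd / t½ = 0.693 × 547.0 / 41.1 = 9.223 L/h
Infusion rate = CL × Css = 9.223 × 19 = 175.2 mg/h

(a) 10400 mg; (b) 175 mg/h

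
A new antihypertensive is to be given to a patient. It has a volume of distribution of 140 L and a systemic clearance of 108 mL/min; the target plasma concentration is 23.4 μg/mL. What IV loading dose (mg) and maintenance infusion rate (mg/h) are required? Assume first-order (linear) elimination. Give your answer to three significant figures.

(a) 3280 mg; (b) 152 mg/h

Loading: fill Vd to C_target → 140.0 L × 23.4 mg/L = 3276 mg
CL = 108 mL/min = 108 × 0.06 = 6.480 L/h
Infusion rate = 6.480 L/h × 23.4 mg/L = 151.6 mg/h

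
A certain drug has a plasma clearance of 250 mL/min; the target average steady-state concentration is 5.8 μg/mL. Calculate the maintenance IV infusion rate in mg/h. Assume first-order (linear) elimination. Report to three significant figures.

CL = 250 mL/min = 250 × 0.06 = 15.00 L/h
At steady state, infusion rate equals elimination rate: rate in = CL × Css.
Infusion rate = CL · Css = 15.00 L/h × 5.8 mg/L = 87.00 mg/h

87.0 mg/h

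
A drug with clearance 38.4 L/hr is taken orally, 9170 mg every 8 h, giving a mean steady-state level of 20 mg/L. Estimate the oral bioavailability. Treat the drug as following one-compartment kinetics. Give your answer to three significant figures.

F·D/τ = CL·Css at steady state → F = CL·Css·τ / D.
F = 38.4 × 20 × 8 / 9170 = 0.670

0.670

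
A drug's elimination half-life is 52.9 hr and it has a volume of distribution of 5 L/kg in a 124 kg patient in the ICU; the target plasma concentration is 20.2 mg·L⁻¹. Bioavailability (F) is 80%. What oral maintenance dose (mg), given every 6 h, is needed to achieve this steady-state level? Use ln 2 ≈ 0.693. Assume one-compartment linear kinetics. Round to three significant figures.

Vd = 5 L/kg × 124 kg = 620.0 L
k = 0.693/52.9 = 0.01310 h⁻¹, so CL = k·Vd = 0.01310 × 620.0 = 8.122 L/h
D = CL × Css × τ / F = 8.122 × 20.2 × 6 / 0.8 = 1230 mg

1230 mg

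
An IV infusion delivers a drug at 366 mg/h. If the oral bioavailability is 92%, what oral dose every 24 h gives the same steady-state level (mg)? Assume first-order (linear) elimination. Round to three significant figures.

To maintain the same Css, the systemic dosing rate must be unchanged: F·D/τ = infusion rate.
D = rate × τ / F = 366 × 24 / 0.92 = 9548 mg

9550 mg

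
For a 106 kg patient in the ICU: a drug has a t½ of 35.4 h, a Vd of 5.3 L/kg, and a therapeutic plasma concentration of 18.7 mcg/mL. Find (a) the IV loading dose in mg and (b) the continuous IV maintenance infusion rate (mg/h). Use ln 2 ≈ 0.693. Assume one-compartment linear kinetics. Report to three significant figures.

(a) 10500 mg; (b) 206 mg/h

Total Vd = 5.3 × 106 = 561.8 L
LD = Vd × C = 561.8 × 18.7 = 10510 mg
CL = 0.693 × Vd / t½ = 0.693 × 561.8 / 35.4 = 11.00 L/h
Infusion rate = CL × Css = 11.00 × 18.7 = 205.7 mg/h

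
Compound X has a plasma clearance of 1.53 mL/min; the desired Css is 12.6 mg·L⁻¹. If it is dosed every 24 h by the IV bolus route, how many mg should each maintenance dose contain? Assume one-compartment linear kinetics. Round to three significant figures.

27.8 mg

CL = 1.53 mL/min × 60/1000 = 0.09180 L/h
D = CL × Css × τ = 0.09180 × 12.6 × 24 = 27.76 mg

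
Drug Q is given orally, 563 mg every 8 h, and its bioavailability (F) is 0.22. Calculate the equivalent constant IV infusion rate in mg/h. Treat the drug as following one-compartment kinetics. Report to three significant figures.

Equivalent systemic input: infusion rate = F·D/τ.
Rate = 0.22 × 563 / 8 = 15.48 mg/h

15.5 mg/h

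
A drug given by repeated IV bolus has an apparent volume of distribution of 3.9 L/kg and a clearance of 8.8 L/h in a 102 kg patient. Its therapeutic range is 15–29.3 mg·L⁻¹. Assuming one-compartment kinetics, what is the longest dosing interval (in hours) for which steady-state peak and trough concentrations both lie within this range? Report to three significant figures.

Vd = 3.9 L/kg × 102 kg = 397.8 L
k = CL / Vd = 8.800 / 397.8 = 0.02212 h⁻¹
Between IV bolus doses, concentration decays as C = C₀·e^(−kτ), so C_peak/C_trough = e^(kτ).
τ_max = ln(C_peak/C_trough) / k = ln(29.3/15) / 0.02212 = 0.6695 / 0.02212 = 30.27 h

30.3 h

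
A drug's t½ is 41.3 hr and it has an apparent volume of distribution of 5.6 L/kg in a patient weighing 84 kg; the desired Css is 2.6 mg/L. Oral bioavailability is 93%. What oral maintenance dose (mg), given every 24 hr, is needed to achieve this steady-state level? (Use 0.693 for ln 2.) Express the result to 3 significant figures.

Vd(total) = 84 kg × 5.6 L/kg = 470.4 L
CL = 0.693 × Vd / t½ = 0.693 × 470.4 / 41.3 = 7.893 L/h
D = CL × Css × τ / F = 7.893 × 2.6 × 24 / 0.93 = 529.6 mg

530 mg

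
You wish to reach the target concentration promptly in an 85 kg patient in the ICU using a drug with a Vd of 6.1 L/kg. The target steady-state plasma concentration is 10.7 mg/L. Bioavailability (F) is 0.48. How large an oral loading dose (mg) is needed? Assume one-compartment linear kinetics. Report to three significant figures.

Vd(total) = 85 kg × 6.1 L/kg = 518.5 L
LD = Vd × C / F = 518.5 × 10.70 / 0.48 = 11560 mg

11600 mg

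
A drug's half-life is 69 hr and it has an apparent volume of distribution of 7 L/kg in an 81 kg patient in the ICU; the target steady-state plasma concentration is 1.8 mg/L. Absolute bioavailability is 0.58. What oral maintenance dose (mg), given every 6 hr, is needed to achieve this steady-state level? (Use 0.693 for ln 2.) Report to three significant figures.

Vd = 7 L/kg × 81 kg = 567.0 L
CL = 0.693 × Vd / t½ = 0.693 × 567.0 / 69 = 5.695 L/h
D = CL × Css × τ / F = 5.695 × 1.8 × 6 / 0.58 = 106.0 mg

106 mg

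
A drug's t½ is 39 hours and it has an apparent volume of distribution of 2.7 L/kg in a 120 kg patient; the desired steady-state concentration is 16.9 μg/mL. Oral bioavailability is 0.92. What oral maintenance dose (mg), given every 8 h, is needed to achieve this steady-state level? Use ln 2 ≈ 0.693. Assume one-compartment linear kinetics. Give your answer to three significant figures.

Total Vd = 2.7 × 120 = 324.0 L
CL = ln 2 · Vd / t½ = 0.693 × 324.0 / 39 = 5.757 L/h
D = CL × Css × τ / F = 5.757 × 16.9 × 8 / 0.92 = 846.0 mg

846 mg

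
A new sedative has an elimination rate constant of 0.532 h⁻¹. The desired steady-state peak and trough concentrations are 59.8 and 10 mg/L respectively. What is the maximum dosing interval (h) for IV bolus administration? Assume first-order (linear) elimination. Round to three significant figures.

Between IV bolus doses, concentration decays as C = C₀·e^(−kτ), so C_peak/C_trough = e^(kτ).
τ_max = ln(C_peak/C_trough) / k = ln(59.8/10) / 0.5320 = 1.788 / 0.5320 = 3.361 h

3.36 h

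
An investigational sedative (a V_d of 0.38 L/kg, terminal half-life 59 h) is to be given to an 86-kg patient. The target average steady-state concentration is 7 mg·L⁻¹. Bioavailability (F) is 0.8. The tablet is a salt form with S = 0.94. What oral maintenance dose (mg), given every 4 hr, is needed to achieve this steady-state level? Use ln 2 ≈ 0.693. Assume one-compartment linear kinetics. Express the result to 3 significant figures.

14.3 mg

Vd = 0.38 L/kg × 86 kg = 32.68 L
CL = ln 2 · Vd / t½ = 0.693 × 32.68 / 59 = 0.3839 L/h
D = CL × Css × τ / F / S = 0.3839 × 7 × 4 / 0.8 / 0.94 = 14.29 mg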